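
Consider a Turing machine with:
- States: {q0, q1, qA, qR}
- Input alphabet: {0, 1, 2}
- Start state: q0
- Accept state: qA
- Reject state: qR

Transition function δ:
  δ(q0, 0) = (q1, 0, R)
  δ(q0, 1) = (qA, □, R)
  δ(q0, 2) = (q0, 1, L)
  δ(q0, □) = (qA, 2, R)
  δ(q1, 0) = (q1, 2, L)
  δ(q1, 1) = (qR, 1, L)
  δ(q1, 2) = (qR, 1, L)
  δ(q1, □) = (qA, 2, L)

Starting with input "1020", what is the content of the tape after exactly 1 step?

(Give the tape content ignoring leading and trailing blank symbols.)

Execution trace:
Initial: [q0]1020
Step 1: δ(q0, 1) = (qA, □, R) → □[qA]020

The machine reaches the accept state qA and halts.

After 1 step, the tape (ignoring leading/trailing blanks) is: 020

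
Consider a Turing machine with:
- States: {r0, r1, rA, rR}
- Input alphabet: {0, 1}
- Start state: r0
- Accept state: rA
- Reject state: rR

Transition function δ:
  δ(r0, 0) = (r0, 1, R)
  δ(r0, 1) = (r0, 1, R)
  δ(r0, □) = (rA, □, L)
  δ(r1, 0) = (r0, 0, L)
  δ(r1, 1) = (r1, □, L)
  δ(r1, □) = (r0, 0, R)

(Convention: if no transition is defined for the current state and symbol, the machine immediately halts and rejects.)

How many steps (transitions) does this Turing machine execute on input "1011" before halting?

Execution trace:
Initial: [r0]1011
Step 1: δ(r0, 1) = (r0, 1, R) → 1[r0]011
Step 2: δ(r0, 0) = (r0, 1, R) → 11[r0]11
Step 3: δ(r0, 1) = (r0, 1, R) → 111[r0]1
Step 4: δ(r0, 1) = (r0, 1, R) → 1111[r0]□
Step 5: δ(r0, □) = (rA, □, L) → 111[rA]1□

The machine reaches the accept state rA and halts.

The machine executed 5 steps before halting.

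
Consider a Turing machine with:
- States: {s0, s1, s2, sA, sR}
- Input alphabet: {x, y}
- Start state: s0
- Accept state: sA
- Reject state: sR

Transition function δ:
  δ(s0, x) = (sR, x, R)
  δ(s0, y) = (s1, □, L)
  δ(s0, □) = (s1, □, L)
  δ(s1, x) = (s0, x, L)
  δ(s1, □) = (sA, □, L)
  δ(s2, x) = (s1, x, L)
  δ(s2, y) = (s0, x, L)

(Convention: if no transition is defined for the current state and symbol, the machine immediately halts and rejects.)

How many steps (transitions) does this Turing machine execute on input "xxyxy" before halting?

Execution trace:
Initial: [s0]xxyxy
Step 1: δ(s0, x) = (sR, x, R) → x[sR]xyxy

The machine reaches the reject state sR and halts.

The machine executed 1 step before halting.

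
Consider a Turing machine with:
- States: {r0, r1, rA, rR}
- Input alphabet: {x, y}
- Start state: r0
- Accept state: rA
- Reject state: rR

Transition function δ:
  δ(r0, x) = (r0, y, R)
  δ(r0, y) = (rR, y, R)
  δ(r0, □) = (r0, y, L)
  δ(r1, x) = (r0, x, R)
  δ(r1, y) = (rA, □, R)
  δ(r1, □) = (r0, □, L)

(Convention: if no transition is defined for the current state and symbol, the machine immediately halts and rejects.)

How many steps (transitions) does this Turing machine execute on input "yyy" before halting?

Execution trace:
Initial: [r0]yyy
Step 1: δ(r0, y) = (rR, y, R) → y[rR]yy

The machine reaches the reject state rR and halts.

The machine executed 1 step before halting.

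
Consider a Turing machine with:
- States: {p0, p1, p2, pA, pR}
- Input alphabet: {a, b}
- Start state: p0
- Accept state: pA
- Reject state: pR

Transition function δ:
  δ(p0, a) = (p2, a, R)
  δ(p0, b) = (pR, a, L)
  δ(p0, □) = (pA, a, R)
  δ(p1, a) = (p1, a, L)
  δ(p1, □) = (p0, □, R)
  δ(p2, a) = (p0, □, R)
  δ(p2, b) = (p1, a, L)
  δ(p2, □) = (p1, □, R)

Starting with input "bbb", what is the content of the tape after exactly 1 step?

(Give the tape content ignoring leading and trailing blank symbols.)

Execution trace:
Initial: [p0]bbb
Step 1: δ(p0, b) = (pR, a, L) → [pR]□abb

The machine reaches the reject state pR and halts.

After 1 step, the tape (ignoring leading/trailing blanks) is: abb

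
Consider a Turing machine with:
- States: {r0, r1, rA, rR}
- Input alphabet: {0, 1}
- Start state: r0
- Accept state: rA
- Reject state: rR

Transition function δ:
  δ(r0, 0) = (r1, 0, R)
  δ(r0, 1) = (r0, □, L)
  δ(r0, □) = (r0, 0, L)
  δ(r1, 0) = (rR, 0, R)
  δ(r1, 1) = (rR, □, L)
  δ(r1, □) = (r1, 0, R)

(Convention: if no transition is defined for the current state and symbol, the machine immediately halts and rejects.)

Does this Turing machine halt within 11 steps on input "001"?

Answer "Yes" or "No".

Execution trace:
Initial: [r0]001
Step 1: δ(r0, 0) = (r1, 0, R) → 0[r1]01
Step 2: δ(r1, 0) = (rR, 0, R) → 00[rR]1

The machine reaches the reject state rR and halts.
The machine halted after 2 steps (within the 11-step bound).

Answer: Yes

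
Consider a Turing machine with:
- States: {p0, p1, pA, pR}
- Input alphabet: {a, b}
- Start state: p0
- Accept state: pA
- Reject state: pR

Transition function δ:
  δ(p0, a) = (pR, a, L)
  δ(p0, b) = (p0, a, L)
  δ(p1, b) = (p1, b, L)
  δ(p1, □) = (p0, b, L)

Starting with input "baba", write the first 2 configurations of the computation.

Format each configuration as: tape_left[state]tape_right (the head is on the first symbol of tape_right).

Transitions applied:
Step 1: δ(p0, b) = (p0, a, L)

The first 2 configurations are:
[p0]baba ⊢ [p0]□aaba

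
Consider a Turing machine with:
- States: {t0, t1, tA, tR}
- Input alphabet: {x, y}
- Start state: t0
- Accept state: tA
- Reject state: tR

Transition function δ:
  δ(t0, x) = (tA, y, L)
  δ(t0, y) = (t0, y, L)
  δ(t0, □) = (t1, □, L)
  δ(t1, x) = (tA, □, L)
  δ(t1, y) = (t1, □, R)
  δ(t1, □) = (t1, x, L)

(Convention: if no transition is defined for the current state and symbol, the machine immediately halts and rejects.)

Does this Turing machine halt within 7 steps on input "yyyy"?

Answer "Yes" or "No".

Execution trace:
Initial: [t0]yyyy
Step 1: δ(t0, y) = (t0, y, L) → [t0]□yyyy
Step 2: δ(t0, □) = (t1, □, L) → [t1]□□yyyy
Step 3: δ(t1, □) = (t1, x, L) → [t1]□x□yyyy
Step 4: δ(t1, □) = (t1, x, L) → [t1]□xx□yyyy
Step 5: δ(t1, □) = (t1, x, L) → [t1]□xxx□yyyy
Step 6: δ(t1, □) = (t1, x, L) → [t1]□xxxx□yyyy
Step 7: δ(t1, □) = (t1, x, L) → [t1]□xxxxx□yyyy

The machine has not reached a halting state after 7 steps.
The machine did not halt within the 7-step bound.

Answer: No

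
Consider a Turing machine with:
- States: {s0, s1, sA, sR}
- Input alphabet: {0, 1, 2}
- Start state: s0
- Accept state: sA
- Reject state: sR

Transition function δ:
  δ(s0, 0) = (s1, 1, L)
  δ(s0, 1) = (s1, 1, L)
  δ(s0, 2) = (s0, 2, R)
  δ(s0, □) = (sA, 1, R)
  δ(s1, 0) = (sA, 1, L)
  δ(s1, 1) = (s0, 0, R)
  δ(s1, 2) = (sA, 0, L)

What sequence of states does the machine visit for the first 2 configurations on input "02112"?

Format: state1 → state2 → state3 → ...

Execution trace:
Initial: [s0]02112
Step 1: δ(s0, 0) = (s1, 1, L) → [s1]□12112

No transition is defined for δ(s1, □). By convention the machine halts and rejects.

State sequence: s0 → s1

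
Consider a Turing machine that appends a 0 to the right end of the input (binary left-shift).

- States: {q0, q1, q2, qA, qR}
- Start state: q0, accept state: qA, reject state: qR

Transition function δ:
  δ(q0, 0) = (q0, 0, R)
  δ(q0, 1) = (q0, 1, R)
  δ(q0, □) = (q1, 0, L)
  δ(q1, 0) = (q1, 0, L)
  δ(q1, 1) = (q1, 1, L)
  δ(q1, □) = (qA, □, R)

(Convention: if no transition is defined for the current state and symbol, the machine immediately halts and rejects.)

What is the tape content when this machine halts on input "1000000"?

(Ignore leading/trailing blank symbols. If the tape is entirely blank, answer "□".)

Execution trace:
Initial: [q0]1000000
Step 1: δ(q0, 1) = (q0, 1, R) → 1[q0]000000
Step 2: δ(q0, 0) = (q0, 0, R) → 10[q0]00000
Step 3: δ(q0, 0) = (q0, 0, R) → 100[q0]0000
Step 4: δ(q0, 0) = (q0, 0, R) → 1000[q0]000
Step 5: δ(q0, 0) = (q0, 0, R) → 10000[q0]00
Step 6: δ(q0, 0) = (q0, 0, R) → 100000[q0]0
Step 7: δ(q0, 0) = (q0, 0, R) → 1000000[q0]□
Step 8: δ(q0, □) = (q1, 0, L) → 100000[q1]00
Step 9: δ(q1, 0) = (q1, 0, L) → 10000[q1]000
Step 10: δ(q1, 0) = (q1, 0, L) → 1000[q1]0000
Step 11: δ(q1, 0) = (q1, 0, L) → 100[q1]00000
Step 12: δ(q1, 0) = (q1, 0, L) → 10[q1]000000
Step 13: δ(q1, 0) = (q1, 0, L) → 1[q1]0000000
Step 14: δ(q1, 0) = (q1, 0, L) → [q1]10000000
Step 15: δ(q1, 1) = (q1, 1, L) → [q1]□10000000
Step 16: δ(q1, □) = (qA, □, R) → □[qA]10000000

The machine reaches the accept state qA and halts.

Final tape (ignoring leading/trailing blanks): 10000000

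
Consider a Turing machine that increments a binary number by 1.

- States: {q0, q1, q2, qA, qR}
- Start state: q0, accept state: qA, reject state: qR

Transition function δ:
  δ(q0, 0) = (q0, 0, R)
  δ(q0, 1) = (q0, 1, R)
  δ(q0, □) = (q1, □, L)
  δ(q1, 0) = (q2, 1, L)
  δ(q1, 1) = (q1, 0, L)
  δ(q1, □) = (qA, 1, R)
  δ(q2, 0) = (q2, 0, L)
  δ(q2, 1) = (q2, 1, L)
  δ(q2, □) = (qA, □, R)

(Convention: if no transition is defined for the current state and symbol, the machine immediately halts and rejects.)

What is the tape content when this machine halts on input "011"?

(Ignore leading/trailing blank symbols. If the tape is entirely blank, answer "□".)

Execution trace:
Initial: [q0]011
Step 1: δ(q0, 0) = (q0, 0, R) → 0[q0]11
Step 2: δ(q0, 1) = (q0, 1, R) → 01[q0]1
Step 3: δ(q0, 1) = (q0, 1, R) → 011[q0]□
Step 4: δ(q0, □) = (q1, □, L) → 01[q1]1□
Step 5: δ(q1, 1) = (q1, 0, L) → 0[q1]10□
Step 6: δ(q1, 1) = (q1, 0, L) → [q1]000□
Step 7: δ(q1, 0) = (q2, 1, L) → [q2]□100□
Step 8: δ(q2, □) = (qA, □, R) → □[qA]100□

The machine reaches the accept state qA and halts.

Final tape (ignoring leading/trailing blanks): 100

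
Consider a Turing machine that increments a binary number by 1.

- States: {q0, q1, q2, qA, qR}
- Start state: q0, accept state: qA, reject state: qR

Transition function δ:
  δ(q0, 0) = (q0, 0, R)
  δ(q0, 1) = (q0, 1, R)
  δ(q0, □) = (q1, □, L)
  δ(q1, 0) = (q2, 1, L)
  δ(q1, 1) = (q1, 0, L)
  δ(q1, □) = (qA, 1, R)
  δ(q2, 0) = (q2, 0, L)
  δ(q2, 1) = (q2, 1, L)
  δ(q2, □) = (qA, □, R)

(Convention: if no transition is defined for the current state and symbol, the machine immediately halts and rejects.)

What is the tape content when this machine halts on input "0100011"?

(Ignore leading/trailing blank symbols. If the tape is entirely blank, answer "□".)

Execution trace:
Initial: [q0]0100011
Step 1: δ(q0, 0) = (q0, 0, R) → 0[q0]100011
Step 2: δ(q0, 1) = (q0, 1, R) → 01[q0]00011
Step 3: δ(q0, 0) = (q0, 0, R) → 010[q0]0011
Step 4: δ(q0, 0) = (q0, 0, R) → 0100[q0]011
Step 5: δ(q0, 0) = (q0, 0, R) → 01000[q0]11
Step 6: δ(q0, 1) = (q0, 1, R) → 010001[q0]1
Step 7: δ(q0, 1) = (q0, 1, R) → 0100011[q0]□
Step 8: δ(q0, □) = (q1, □, L) → 010001[q1]1□
Step 9: δ(q1, 1) = (q1, 0, L) → 01000[q1]10□
Step 10: δ(q1, 1) = (q1, 0, L) → 0100[q1]000□
Step 11: δ(q1, 0) = (q2, 1, L) → 010[q2]0100□
Step 12: δ(q2, 0) = (q2, 0, L) → 01[q2]00100□
Step 13: δ(q2, 0) = (q2, 0, L) → 0[q2]100100□
Step 14: δ(q2, 1) = (q2, 1, L) → [q2]0100100□
Step 15: δ(q2, 0) = (q2, 0, L) → [q2]□0100100□
Step 16: δ(q2, □) = (qA, □, R) → □[qA]0100100□

The machine reaches the accept state qA and halts.

Final tape (ignoring leading/trailing blanks): 0100100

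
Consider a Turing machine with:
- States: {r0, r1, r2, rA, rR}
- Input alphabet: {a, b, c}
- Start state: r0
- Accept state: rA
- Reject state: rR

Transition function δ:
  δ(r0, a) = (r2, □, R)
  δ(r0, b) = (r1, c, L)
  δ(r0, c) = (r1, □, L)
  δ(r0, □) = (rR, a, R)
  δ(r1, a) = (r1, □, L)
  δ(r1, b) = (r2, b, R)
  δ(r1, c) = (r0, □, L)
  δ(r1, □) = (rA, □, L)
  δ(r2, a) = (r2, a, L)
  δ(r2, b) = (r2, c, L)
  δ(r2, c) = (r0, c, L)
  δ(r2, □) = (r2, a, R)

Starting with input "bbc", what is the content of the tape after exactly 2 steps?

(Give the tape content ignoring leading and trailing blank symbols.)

Execution trace:
Initial: [r0]bbc
Step 1: δ(r0, b) = (r1, c, L) → [r1]□cbc
Step 2: δ(r1, □) = (rA, □, L) → [rA]□□cbc

The machine reaches the accept state rA and halts.

After 2 steps, the tape (ignoring leading/trailing blanks) is: cbc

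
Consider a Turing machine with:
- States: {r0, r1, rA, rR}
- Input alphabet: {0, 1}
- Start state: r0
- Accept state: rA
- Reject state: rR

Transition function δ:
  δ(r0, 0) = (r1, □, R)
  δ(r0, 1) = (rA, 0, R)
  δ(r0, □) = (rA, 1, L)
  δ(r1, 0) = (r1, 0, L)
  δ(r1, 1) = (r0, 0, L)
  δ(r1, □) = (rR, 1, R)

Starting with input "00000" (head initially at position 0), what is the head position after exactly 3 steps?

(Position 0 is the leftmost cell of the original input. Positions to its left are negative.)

Execution trace (head position shown):
Step 0: [r0]00000  (head at position 0)
Step 1: move right → □[r1]0000  (head at position 1)
Step 2: move left → [r1]□0000  (head at position 0)
Step 3: move right → 1[rR]0000  (head at position 1)

After 3 steps, the head is at position 1.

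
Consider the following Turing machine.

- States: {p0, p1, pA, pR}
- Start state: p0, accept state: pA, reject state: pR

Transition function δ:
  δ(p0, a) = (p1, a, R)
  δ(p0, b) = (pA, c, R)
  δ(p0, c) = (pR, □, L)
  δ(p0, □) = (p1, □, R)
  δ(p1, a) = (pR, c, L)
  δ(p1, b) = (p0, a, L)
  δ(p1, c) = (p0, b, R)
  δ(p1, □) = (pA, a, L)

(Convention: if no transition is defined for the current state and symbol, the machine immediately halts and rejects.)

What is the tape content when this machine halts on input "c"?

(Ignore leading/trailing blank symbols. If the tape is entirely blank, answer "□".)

Execution trace:
Initial: [p0]c
Step 1: δ(p0, c) = (pR, □, L) → [pR]□□

The machine reaches the reject state pR and halts.

Final tape (ignoring leading/trailing blanks): □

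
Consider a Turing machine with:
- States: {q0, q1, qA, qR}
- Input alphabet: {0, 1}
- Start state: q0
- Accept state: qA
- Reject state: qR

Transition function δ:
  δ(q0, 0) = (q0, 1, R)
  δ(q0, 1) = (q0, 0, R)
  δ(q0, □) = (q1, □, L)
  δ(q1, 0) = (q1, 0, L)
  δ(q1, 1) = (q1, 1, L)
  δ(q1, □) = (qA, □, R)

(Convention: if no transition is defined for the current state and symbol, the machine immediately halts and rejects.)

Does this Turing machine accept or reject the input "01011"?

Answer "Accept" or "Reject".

Execution trace:
Initial: [q0]01011
Step 1: δ(q0, 0) = (q0, 1, R) → 1[q0]1011
Step 2: δ(q0, 1) = (q0, 0, R) → 10[q0]011
Step 3: δ(q0, 0) = (q0, 1, R) → 101[q0]11
Step 4: δ(q0, 1) = (q0, 0, R) → 1010[q0]1
Step 5: δ(q0, 1) = (q0, 0, R) → 10100[q0]□
Step 6: δ(q0, □) = (q1, □, L) → 1010[q1]0□
Step 7: δ(q1, 0) = (q1, 0, L) → 101[q1]00□
Step 8: δ(q1, 0) = (q1, 0, L) → 10[q1]100□
Step 9: δ(q1, 1) = (q1, 1, L) → 1[q1]0100□
Step 10: δ(q1, 0) = (q1, 0, L) → [q1]10100□
Step 11: δ(q1, 1) = (q1, 1, L) → [q1]□10100□
Step 12: δ(q1, □) = (qA, □, R) → □[qA]10100□

The machine reaches the accept state qA and halts.

Answer: Accept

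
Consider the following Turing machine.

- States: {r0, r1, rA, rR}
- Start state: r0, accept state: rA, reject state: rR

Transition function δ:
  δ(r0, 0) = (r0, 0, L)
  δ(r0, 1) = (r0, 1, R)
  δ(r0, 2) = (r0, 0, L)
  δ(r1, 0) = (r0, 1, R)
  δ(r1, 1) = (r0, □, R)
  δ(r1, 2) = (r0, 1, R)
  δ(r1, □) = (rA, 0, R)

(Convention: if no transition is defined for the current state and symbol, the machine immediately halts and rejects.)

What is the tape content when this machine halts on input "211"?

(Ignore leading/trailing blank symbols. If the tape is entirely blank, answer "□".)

Execution trace:
Initial: [r0]211
Step 1: δ(r0, 2) = (r0, 0, L) → [r0]□011

No transition is defined for δ(r0, □). By convention the machine halts and rejects.

Final tape (ignoring leading/trailing blanks): 011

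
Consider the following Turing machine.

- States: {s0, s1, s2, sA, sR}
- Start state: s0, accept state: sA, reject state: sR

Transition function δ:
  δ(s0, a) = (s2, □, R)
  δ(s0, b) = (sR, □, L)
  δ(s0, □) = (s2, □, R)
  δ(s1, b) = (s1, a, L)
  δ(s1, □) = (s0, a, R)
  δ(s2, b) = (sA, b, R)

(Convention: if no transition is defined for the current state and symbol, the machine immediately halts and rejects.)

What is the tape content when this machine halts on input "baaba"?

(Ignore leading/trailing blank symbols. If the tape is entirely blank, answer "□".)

Execution trace:
Initial: [s0]baaba
Step 1: δ(s0, b) = (sR, □, L) → [sR]□□aaba

The machine reaches the reject state sR and halts.

Final tape (ignoring leading/trailing blanks): aaba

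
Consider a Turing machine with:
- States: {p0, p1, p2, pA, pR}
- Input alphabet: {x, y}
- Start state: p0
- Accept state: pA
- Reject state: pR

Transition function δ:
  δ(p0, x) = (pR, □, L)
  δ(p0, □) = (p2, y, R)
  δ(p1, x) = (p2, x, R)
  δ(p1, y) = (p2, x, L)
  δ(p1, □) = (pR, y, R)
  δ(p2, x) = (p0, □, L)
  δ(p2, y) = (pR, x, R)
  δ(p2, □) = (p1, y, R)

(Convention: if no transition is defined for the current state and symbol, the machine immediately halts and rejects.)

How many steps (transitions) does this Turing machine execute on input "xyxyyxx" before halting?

Execution trace:
Initial: [p0]xyxyyxx
Step 1: δ(p0, x) = (pR, □, L) → [pR]□□yxyyxx

The machine reaches the reject state pR and halts.

The machine executed 1 step before halting.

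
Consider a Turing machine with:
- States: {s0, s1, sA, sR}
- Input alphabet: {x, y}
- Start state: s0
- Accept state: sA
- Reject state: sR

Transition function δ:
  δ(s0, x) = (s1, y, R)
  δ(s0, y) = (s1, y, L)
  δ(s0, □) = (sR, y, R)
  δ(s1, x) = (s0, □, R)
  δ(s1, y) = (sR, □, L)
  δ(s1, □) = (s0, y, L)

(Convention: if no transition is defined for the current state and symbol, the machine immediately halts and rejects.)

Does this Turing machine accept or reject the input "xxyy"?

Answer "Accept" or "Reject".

Execution trace:
Initial: [s0]xxyy
Step 1: δ(s0, x) = (s1, y, R) → y[s1]xyy
Step 2: δ(s1, x) = (s0, □, R) → y□[s0]yy
Step 3: δ(s0, y) = (s1, y, L) → y[s1]□yy
Step 4: δ(s1, □) = (s0, y, L) → [s0]yyyy
Step 5: δ(s0, y) = (s1, y, L) → [s1]□yyyy
Step 6: δ(s1, □) = (s0, y, L) → [s0]□yyyyy
Step 7: δ(s0, □) = (sR, y, R) → y[sR]yyyyy

The machine reaches the reject state sR and halts.

Answer: Reject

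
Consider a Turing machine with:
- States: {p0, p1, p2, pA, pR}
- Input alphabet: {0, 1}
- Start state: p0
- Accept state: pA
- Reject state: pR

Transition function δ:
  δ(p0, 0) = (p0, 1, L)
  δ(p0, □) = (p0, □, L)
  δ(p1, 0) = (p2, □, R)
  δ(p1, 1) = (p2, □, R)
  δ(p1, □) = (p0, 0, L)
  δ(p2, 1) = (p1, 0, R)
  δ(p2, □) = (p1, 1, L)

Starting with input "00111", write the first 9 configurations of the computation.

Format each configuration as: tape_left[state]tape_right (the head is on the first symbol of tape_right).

Transitions applied:
Step 1: δ(p0, 0) = (p0, 1, L)
Step 2: δ(p0, □) = (p0, □, L)
Step 3: δ(p0, □) = (p0, □, L)
Step 4: δ(p0, □) = (p0, □, L)
Step 5: δ(p0, □) = (p0, □, L)
Step 6: δ(p0, □) = (p0, □, L)
Step 7: δ(p0, □) = (p0, □, L)
Step 8: δ(p0, □) = (p0, □, L)

The first 9 configurations are:
[p0]00111 ⊢ [p0]□10111 ⊢ [p0]□□10111 ⊢ [p0]□□□10111 ⊢ [p0]□□□□10111 ⊢ [p0]□□□□□10111 ⊢ [p0]□□□□□□10111 ⊢ [p0]□□□□□□□10111 ⊢ [p0]□□□□□□□□10111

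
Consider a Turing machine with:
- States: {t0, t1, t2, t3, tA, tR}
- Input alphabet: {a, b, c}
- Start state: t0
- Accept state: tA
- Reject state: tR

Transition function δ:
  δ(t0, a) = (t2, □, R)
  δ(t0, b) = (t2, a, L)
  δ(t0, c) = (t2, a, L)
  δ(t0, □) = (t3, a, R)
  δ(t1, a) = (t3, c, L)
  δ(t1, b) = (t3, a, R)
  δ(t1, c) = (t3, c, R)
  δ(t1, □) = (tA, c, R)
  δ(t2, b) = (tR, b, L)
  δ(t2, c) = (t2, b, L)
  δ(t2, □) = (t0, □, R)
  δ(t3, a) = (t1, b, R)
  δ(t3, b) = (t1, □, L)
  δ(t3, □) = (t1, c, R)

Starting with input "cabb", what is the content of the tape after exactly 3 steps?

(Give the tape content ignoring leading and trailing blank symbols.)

Execution trace:
Initial: [t0]cabb
Step 1: δ(t0, c) = (t2, a, L) → [t2]□aabb
Step 2: δ(t2, □) = (t0, □, R) → □[t0]aabb
Step 3: δ(t0, a) = (t2, □, R) → □□[t2]abb

No transition is defined for δ(t2, a). By convention the machine halts and rejects.

After 3 steps, the tape (ignoring leading/trailing blanks) is: abb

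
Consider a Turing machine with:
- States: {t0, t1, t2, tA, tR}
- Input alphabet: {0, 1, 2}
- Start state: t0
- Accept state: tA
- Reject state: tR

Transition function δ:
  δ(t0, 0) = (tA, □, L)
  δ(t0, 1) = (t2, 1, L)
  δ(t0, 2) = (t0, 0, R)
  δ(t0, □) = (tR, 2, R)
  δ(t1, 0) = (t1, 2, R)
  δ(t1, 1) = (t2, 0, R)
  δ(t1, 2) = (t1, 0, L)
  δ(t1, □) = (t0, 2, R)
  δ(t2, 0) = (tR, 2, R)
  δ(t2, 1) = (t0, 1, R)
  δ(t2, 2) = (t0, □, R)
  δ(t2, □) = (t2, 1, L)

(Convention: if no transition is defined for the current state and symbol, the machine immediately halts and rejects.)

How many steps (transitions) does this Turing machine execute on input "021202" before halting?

Execution trace:
Initial: [t0]021202
Step 1: δ(t0, 0) = (tA, □, L) → [tA]□□21202

The machine reaches the accept state tA and halts.

The machine executed 1 step before halting.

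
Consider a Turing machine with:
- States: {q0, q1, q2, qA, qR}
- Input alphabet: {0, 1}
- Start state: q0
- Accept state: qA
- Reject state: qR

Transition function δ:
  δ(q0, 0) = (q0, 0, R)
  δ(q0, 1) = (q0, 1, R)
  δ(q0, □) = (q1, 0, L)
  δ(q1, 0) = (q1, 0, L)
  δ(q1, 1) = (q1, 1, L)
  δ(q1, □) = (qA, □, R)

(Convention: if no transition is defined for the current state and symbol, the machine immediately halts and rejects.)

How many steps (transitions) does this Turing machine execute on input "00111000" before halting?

Execution trace:
Initial: [q0]00111000
Step 1: δ(q0, 0) = (q0, 0, R) → 0[q0]0111000
Step 2: δ(q0, 0) = (q0, 0, R) → 00[q0]111000
Step 3: δ(q0, 1) = (q0, 1, R) → 001[q0]11000
Step 4: δ(q0, 1) = (q0, 1, R) → 0011[q0]1000
Step 5: δ(q0, 1) = (q0, 1, R) → 00111[q0]000
Step 6: δ(q0, 0) = (q0, 0, R) → 001110[q0]00
Step 7: δ(q0, 0) = (q0, 0, R) → 0011100[q0]0
Step 8: δ(q0, 0) = (q0, 0, R) → 00111000[q0]□
Step 9: δ(q0, □) = (q1, 0, L) → 0011100[q1]00
Step 10: δ(q1, 0) = (q1, 0, L) → 001110[q1]000
Step 11: δ(q1, 0) = (q1, 0, L) → 00111[q1]0000
Step 12: δ(q1, 0) = (q1, 0, L) → 0011[q1]10000
Step 13: δ(q1, 1) = (q1, 1, L) → 001[q1]110000
Step 14: δ(q1, 1) = (q1, 1, L) → 00[q1]1110000
Step 15: δ(q1, 1) = (q1, 1, L) → 0[q1]01110000
Step 16: δ(q1, 0) = (q1, 0, L) → [q1]001110000
Step 17: δ(q1, 0) = (q1, 0, L) → [q1]□001110000
Step 18: δ(q1, □) = (qA, □, R) → □[qA]001110000

The machine reaches the accept state qA and halts.

The machine executed 18 steps before halting.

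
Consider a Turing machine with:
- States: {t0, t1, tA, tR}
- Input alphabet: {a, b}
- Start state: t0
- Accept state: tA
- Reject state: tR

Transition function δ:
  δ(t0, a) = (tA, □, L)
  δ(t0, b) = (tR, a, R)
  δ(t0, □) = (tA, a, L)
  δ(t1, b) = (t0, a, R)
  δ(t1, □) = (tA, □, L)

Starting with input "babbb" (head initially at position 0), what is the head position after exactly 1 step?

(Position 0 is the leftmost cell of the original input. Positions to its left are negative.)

Execution trace (head position shown):
Step 0: [t0]babbb  (head at position 0)
Step 1: move right → a[tR]abbb  (head at position 1)

After 1 step, the head is at position 1.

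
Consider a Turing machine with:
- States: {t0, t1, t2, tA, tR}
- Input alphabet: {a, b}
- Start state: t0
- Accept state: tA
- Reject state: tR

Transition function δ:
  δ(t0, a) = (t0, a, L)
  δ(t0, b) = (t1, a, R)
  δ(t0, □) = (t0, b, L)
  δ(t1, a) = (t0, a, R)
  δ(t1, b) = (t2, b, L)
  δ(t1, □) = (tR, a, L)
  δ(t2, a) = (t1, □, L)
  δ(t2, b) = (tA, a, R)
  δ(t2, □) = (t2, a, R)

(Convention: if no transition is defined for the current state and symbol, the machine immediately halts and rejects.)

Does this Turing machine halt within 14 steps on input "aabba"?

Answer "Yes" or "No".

Execution trace:
Initial: [t0]aabba
Step 1: δ(t0, a) = (t0, a, L) → [t0]□aabba
Step 2: δ(t0, □) = (t0, b, L) → [t0]□baabba
Step 3: δ(t0, □) = (t0, b, L) → [t0]□bbaabba
Step 4: δ(t0, □) = (t0, b, L) → [t0]□bbbaabba
Step 5: δ(t0, □) = (t0, b, L) → [t0]□bbbbaabba
Step 6: δ(t0, □) = (t0, b, L) → [t0]□bbbbbaabba
Step 7: δ(t0, □) = (t0, b, L) → [t0]□bbbbbbaabba
Step 8: δ(t0, □) = (t0, b, L) → [t0]□bbbbbbbaabba
Step 9: δ(t0, □) = (t0, b, L) → [t0]□bbbbbbbbaabba
Step 10: δ(t0, □) = (t0, b, L) → [t0]□bbbbbbbbbaabba
Step 11: δ(t0, □) = (t0, b, L) → [t0]□bbbbbbbbbbaabba
Step 12: δ(t0, □) = (t0, b, L) → [t0]□bbbbbbbbbbbaabba
Step 13: δ(t0, □) = (t0, b, L) → [t0]□bbbbbbbbbbbbaabba
Step 14: δ(t0, □) = (t0, b, L) → [t0]□bbbbbbbbbbbbbaabba

The machine has not reached a halting state after 14 steps.
The machine did not halt within the 14-step bound.

Answer: No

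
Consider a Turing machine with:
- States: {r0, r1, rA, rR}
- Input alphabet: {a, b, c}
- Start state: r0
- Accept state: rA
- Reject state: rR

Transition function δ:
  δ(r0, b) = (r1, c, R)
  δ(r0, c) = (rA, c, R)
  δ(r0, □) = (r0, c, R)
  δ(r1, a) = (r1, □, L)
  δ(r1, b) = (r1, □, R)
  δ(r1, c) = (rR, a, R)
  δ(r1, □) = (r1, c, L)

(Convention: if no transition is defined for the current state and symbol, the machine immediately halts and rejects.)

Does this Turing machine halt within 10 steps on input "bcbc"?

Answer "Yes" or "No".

Execution trace:
Initial: [r0]bcbc
Step 1: δ(r0, b) = (r1, c, R) → c[r1]cbc
Step 2: δ(r1, c) = (rR, a, R) → ca[rR]bc

The machine reaches the reject state rR and halts.
The machine halted after 2 steps (within the 10-step bound).

Answer: Yes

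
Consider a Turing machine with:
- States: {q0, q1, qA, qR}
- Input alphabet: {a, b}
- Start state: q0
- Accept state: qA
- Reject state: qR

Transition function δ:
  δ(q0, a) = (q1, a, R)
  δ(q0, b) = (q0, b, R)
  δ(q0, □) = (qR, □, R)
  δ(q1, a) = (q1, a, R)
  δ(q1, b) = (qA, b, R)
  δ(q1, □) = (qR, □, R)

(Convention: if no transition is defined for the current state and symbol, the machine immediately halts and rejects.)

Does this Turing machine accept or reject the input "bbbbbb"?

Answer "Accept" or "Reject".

Execution trace:
Initial: [q0]bbbbbb
Step 1: δ(q0, b) = (q0, b, R) → b[q0]bbbbb
Step 2: δ(q0, b) = (q0, b, R) → bb[q0]bbbb
Step 3: δ(q0, b) = (q0, b, R) → bbb[q0]bbb
Step 4: δ(q0, b) = (q0, b, R) → bbbb[q0]bb
Step 5: δ(q0, b) = (q0, b, R) → bbbbb[q0]b
Step 6: δ(q0, b) = (q0, b, R) → bbbbbb[q0]□
Step 7: δ(q0, □) = (qR, □, R) → bbbbbb□[qR]□

The machine reaches the reject state qR and halts.

Answer: Reject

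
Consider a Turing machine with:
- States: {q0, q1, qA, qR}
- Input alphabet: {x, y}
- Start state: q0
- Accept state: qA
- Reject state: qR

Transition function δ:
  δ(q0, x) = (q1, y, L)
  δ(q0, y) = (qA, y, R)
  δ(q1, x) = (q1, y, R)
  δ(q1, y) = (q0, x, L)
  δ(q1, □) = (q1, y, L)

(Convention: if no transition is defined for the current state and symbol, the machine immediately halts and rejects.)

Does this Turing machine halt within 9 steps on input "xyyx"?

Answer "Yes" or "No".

Execution trace:
Initial: [q0]xyyx
Step 1: δ(q0, x) = (q1, y, L) → [q1]□yyyx
Step 2: δ(q1, □) = (q1, y, L) → [q1]□yyyyx
Step 3: δ(q1, □) = (q1, y, L) → [q1]□yyyyyx
Step 4: δ(q1, □) = (q1, y, L) → [q1]□yyyyyyx
Step 5: δ(q1, □) = (q1, y, L) → [q1]□yyyyyyyx
Step 6: δ(q1, □) = (q1, y, L) → [q1]□yyyyyyyyx
Step 7: δ(q1, □) = (q1, y, L) → [q1]□yyyyyyyyyx
Step 8: δ(q1, □) = (q1, y, L) → [q1]□yyyyyyyyyyx
Step 9: δ(q1, □) = (q1, y, L) → [q1]□yyyyyyyyyyyx

The machine has not reached a halting state after 9 steps.
The machine did not halt within the 9-step bound.

Answer: No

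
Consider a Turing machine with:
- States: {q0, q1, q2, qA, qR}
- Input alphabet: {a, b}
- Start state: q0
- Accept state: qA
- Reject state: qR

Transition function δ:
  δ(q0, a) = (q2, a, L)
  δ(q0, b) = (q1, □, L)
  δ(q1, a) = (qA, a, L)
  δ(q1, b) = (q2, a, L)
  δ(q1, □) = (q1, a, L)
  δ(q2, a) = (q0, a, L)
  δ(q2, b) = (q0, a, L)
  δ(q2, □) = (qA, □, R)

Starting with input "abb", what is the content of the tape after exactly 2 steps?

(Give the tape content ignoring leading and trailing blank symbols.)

Execution trace:
Initial: [q0]abb
Step 1: δ(q0, a) = (q2, a, L) → [q2]□abb
Step 2: δ(q2, □) = (qA, □, R) → □[qA]abb

The machine reaches the accept state qA and halts.

After 2 steps, the tape (ignoring leading/trailing blanks) is: abb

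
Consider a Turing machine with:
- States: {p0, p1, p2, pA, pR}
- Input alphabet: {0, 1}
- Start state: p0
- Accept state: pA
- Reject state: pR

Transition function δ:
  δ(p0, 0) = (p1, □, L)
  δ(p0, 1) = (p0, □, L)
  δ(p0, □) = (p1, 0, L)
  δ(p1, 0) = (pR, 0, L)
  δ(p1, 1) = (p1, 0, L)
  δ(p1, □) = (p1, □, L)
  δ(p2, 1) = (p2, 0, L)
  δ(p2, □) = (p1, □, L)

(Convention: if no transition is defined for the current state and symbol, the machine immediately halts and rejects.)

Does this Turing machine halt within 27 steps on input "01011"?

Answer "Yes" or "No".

Execution trace:
Initial: [p0]01011
Step 1: δ(p0, 0) = (p1, □, L) → [p1]□□1011
Step 2: δ(p1, □) = (p1, □, L) → [p1]□□□1011
Step 3: δ(p1, □) = (p1, □, L) → [p1]□□□□1011
Step 4: δ(p1, □) = (p1, □, L) → [p1]□□□□□1011
Step 5: δ(p1, □) = (p1, □, L) → [p1]□□□□□□1011
Step 6: δ(p1, □) = (p1, □, L) → [p1]□□□□□□□1011
Step 7: δ(p1, □) = (p1, □, L) → [p1]□□□□□□□□1011
Step 8: δ(p1, □) = (p1, □, L) → [p1]□□□□□□□□□1011
Step 9: δ(p1, □) = (p1, □, L) → [p1]□□□□□□□□□□1011
Step 10: δ(p1, □) = (p1, □, L) → [p1]□□□□□□□□□□□1011
Step 11: δ(p1, □) = (p1, □, L) → [p1]□□□□□□□□□□□□1011
Step 12: δ(p1, □) = (p1, □, L) → [p1]□□□□□□□□□□□□□1011
Step 13: δ(p1, □) = (p1, □, L) → [p1]□□□□□□□□□□□□□□1011
Step 14: δ(p1, □) = (p1, □, L) → [p1]□□□□□□□□□□□□□□□1011
Step 15: δ(p1, □) = (p1, □, L) → [p1]□□□□□□□□□□□□□□□□1011
Step 16: δ(p1, □) = (p1, □, L) → [p1]□□□□□□□□□□□□□□□□□1011
Step 17: δ(p1, □) = (p1, □, L) → [p1]□□□□□□□□□□□□□□□□□□1011
Step 18: δ(p1, □) = (p1, □, L) → [p1]□□□□□□□□□□□□□□□□□□□1011
Step 19: δ(p1, □) = (p1, □, L) → [p1]□□□□□□□□□□□□□□□□□□□□1011
Step 20: δ(p1, □) = (p1, □, L) → [p1]□□□□□□□□□□□□□□□□□□□□□1011
Step 21: δ(p1, □) = (p1, □, L) → [p1]□□□□□□□□□□□□□□□□□□□□□□1011
Step 22: δ(p1, □) = (p1, □, L) → [p1]□□□□□□□□□□□□□□□□□□□□□□□1011
Step 23: δ(p1, □) = (p1, □, L) → [p1]□□□□□□□□□□□□□□□□□□□□□□□□1011
Step 24: δ(p1, □) = (p1, □, L) → [p1]□□□□□□□□□□□□□□□□□□□□□□□□□1011
Step 25: δ(p1, □) = (p1, □, L) → [p1]□□□□□□□□□□□□□□□□□□□□□□□□□□1011
Step 26: δ(p1, □) = (p1, □, L) → [p1]□□□□□□□□□□□□□□□□□□□□□□□□□□□1011
Step 27: δ(p1, □) = (p1, □, L) → [p1]□□□□□□□□□□□□□□□□□□□□□□□□□□□□1011

The machine has not reached a halting state after 27 steps.
The machine did not halt within the 27-step bound.

Answer: No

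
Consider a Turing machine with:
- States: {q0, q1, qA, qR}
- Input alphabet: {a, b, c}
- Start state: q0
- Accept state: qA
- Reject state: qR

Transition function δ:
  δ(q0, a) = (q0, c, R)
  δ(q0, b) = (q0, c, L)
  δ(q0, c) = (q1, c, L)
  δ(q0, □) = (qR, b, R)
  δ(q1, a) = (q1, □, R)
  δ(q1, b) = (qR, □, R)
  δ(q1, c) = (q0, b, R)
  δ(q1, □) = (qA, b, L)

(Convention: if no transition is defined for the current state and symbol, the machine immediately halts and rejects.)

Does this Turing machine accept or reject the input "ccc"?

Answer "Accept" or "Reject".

Execution trace:
Initial: [q0]ccc
Step 1: δ(q0, c) = (q1, c, L) → [q1]□ccc
Step 2: δ(q1, □) = (qA, b, L) → [qA]□bccc

The machine reaches the accept state qA and halts.

Answer: Accept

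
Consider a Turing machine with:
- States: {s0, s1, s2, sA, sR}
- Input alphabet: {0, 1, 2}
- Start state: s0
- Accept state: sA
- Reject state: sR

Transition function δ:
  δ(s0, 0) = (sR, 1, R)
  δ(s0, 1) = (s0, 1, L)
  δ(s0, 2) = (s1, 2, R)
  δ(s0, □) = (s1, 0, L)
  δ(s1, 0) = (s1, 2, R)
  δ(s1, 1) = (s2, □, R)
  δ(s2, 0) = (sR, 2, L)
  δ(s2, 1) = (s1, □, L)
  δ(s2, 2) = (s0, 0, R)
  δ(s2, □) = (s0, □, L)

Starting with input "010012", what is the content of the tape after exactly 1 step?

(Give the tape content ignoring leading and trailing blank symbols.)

Execution trace:
Initial: [s0]010012
Step 1: δ(s0, 0) = (sR, 1, R) → 1[sR]10012

The machine reaches the reject state sR and halts.

After 1 step, the tape (ignoring leading/trailing blanks) is: 110012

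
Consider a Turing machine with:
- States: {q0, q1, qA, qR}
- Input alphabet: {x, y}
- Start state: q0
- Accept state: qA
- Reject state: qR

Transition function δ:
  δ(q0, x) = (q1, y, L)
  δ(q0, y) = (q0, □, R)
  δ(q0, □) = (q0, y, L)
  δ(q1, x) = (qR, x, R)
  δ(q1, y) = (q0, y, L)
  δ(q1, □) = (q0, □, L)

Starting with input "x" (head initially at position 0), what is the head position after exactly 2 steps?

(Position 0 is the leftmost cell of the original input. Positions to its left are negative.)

Execution trace (head position shown):
Step 0: [q0]x  (head at position 0)
Step 1: move left → [q1]□y  (head at position -1)
Step 2: move left → [q0]□□y  (head at position -2)

After 2 steps, the head is at position -2.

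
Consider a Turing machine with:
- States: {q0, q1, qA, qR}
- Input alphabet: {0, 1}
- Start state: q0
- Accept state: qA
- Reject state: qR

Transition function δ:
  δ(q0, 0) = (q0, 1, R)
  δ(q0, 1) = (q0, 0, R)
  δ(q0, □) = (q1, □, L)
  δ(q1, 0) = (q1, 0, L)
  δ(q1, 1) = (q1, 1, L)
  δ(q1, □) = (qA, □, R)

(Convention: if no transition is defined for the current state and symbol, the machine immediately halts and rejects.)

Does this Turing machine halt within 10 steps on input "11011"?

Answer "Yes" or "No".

Execution trace:
Initial: [q0]11011
Step 1: δ(q0, 1) = (q0, 0, R) → 0[q0]1011
Step 2: δ(q0, 1) = (q0, 0, R) → 00[q0]011
Step 3: δ(q0, 0) = (q0, 1, R) → 001[q0]11
Step 4: δ(q0, 1) = (q0, 0, R) → 0010[q0]1
Step 5: δ(q0, 1) = (q0, 0, R) → 00100[q0]□
Step 6: δ(q0, □) = (q1, □, L) → 0010[q1]0□
Step 7: δ(q1, 0) = (q1, 0, L) → 001[q1]00□
Step 8: δ(q1, 0) = (q1, 0, L) → 00[q1]100□
Step 9: δ(q1, 1) = (q1, 1, L) → 0[q1]0100□
Step 10: δ(q1, 0) = (q1, 0, L) → [q1]00100□

The machine has not reached a halting state after 10 steps.
The machine did not halt within the 10-step bound.

Answer: No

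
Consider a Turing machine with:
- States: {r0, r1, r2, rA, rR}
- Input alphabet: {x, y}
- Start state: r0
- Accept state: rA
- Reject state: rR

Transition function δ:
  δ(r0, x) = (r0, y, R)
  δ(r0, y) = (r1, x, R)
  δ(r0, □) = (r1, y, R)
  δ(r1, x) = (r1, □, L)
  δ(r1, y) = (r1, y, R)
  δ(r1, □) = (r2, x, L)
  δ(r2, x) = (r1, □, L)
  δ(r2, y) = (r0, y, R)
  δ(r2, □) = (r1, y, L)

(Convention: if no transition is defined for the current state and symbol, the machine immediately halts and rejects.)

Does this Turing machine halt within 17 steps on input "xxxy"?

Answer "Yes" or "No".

Execution trace:
Initial: [r0]xxxy
Step 1: δ(r0, x) = (r0, y, R) → y[r0]xxy
Step 2: δ(r0, x) = (r0, y, R) → yy[r0]xy
Step 3: δ(r0, x) = (r0, y, R) → yyy[r0]y
Step 4: δ(r0, y) = (r1, x, R) → yyyx[r1]□
Step 5: δ(r1, □) = (r2, x, L) → yyy[r2]xx
Step 6: δ(r2, x) = (r1, □, L) → yy[r1]y□x
Step 7: δ(r1, y) = (r1, y, R) → yyy[r1]□x
Step 8: δ(r1, □) = (r2, x, L) → yy[r2]yxx
Step 9: δ(r2, y) = (r0, y, R) → yyy[r0]xx
Step 10: δ(r0, x) = (r0, y, R) → yyyy[r0]x
Step 11: δ(r0, x) = (r0, y, R) → yyyyy[r0]□
Step 12: δ(r0, □) = (r1, y, R) → yyyyyy[r1]□
Step 13: δ(r1, □) = (r2, x, L) → yyyyy[r2]yx
Step 14: δ(r2, y) = (r0, y, R) → yyyyyy[r0]x
Step 15: δ(r0, x) = (r0, y, R) → yyyyyyy[r0]□
Step 16: δ(r0, □) = (r1, y, R) → yyyyyyyy[r1]□
Step 17: δ(r1, □) = (r2, x, L) → yyyyyyy[r2]yx

The machine has not reached a halting state after 17 steps.
The machine did not halt within the 17-step bound.

Answer: No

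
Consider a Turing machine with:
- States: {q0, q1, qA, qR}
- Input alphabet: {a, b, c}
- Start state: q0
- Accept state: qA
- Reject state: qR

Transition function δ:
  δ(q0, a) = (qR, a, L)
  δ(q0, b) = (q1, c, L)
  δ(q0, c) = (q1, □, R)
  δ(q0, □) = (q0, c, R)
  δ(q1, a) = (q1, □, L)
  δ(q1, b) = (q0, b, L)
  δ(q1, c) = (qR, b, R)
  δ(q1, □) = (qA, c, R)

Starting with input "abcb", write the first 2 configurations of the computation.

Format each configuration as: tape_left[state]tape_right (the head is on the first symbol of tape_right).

Transitions applied:
Step 1: δ(q0, a) = (qR, a, L)

The first 2 configurations are:
[q0]abcb ⊢ [qR]□abcb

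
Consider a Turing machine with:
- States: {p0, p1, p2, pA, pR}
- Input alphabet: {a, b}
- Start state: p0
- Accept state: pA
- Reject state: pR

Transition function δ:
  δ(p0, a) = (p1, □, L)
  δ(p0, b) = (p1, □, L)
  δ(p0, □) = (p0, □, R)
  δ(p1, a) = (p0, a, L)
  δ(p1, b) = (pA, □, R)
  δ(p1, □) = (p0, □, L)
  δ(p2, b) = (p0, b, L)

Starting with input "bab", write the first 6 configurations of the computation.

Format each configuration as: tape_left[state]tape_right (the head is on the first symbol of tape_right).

Transitions applied:
Step 1: δ(p0, b) = (p1, □, L)
Step 2: δ(p1, □) = (p0, □, L)
Step 3: δ(p0, □) = (p0, □, R)
Step 4: δ(p0, □) = (p0, □, R)
Step 5: δ(p0, □) = (p0, □, R)

The first 6 configurations are:
[p0]bab ⊢ [p1]□□ab ⊢ [p0]□□□ab ⊢ □[p0]□□ab ⊢ □□[p0]□ab ⊢ □□□[p0]ab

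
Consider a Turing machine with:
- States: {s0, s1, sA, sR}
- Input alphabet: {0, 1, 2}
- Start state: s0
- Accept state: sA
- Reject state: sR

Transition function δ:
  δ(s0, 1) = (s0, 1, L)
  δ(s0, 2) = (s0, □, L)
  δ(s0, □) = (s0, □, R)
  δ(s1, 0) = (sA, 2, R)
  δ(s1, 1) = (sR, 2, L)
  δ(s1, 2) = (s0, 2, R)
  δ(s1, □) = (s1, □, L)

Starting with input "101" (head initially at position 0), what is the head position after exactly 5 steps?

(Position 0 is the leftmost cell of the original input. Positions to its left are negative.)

Execution trace (head position shown):
Step 0: [s0]101  (head at position 0)
Step 1: move left → [s0]□101  (head at position -1)
Step 2: move right → □[s0]101  (head at position 0)
Step 3: move left → [s0]□101  (head at position -1)
Step 4: move right → □[s0]101  (head at position 0)
Step 5: move left → [s0]□101  (head at position -1)

After 5 steps, the head is at position -1.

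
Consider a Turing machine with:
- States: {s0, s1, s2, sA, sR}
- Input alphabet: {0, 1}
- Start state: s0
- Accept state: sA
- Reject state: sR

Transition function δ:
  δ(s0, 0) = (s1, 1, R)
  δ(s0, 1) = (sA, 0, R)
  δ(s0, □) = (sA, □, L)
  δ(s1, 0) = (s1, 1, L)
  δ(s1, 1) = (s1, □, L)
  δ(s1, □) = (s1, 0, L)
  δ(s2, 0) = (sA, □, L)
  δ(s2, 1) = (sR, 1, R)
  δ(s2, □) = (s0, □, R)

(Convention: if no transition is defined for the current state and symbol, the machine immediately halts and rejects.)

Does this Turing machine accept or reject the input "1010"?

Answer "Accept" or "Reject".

Execution trace:
Initial: [s0]1010
Step 1: δ(s0, 1) = (sA, 0, R) → 0[sA]010

The machine reaches the accept state sA and halts.

Answer: Accept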